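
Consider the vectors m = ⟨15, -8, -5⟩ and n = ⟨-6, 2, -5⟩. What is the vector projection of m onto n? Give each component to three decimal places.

(7.477, -2.492, 6.231)

m · n = 15·(-6) + (-8)·2 + (-5)·(-5) = -90 - 16 + 25 = -81
|n|² = 36 + 4 + 25 = 65
proj_n m = (-81/65) · (-6, 2, -5) ≈ (7.477, -2.492, 6.231)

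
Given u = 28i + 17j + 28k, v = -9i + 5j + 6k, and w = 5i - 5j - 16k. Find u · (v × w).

-2778

v × w:
i: 5·(-16) - 6·(-5) = -80 - (-30) = -50
j: 6·5 - (-9)·(-16) = 30 - 144 = -114
k: (-9)·(-5) - 5·5 = 45 - 25 = 20
v × w = (-50, -114, 20)
u · (v × w) = 28·(-50) + 17·(-114) + 28·20 = -1400 - 1938 + 560 = -2778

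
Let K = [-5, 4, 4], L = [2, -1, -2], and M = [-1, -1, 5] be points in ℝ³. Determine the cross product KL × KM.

KL = (7, -5, -6)
KM = (4, -5, 1)
i: (-5)·1 - (-6)·(-5) = -5 - 30 = -35
j: (-6)·4 - 7·1 = -24 - 7 = -31
k: 7·(-5) - (-5)·4 = -35 - (-20) = -15
KL × KM = (-35, -31, -15)

(-35, -31, -15)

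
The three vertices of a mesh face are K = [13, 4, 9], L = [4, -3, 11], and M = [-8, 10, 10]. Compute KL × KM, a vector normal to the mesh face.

(-19, -33, -201)

KL = (-9, -7, 2)
KM = (-21, 6, 1)
i: (-7)·1 - 2·6 = -7 - 12 = -19
j: 2·(-21) - (-9)·1 = -42 - (-9) = -33
k: (-9)·6 - (-7)·(-21) = -54 - 147 = -201
KL × KM = (-19, -33, -201)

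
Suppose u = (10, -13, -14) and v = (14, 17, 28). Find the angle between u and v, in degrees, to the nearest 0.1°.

128.0

u · v = 10·14 + (-13)·17 + (-14)·28 = 140 - 221 - 392 = -473
|u|² = 100 + 169 + 196 = 465,  |u| = √465 ≈ 21.563859
|v|² = 196 + 289 + 784 = 1269,  |v| = √1269 ≈ 35.623026
cos θ = -473 / (21.563859 · 35.623026) ≈ -0.61575
θ = arccos(-0.61575) ≈ 128.0°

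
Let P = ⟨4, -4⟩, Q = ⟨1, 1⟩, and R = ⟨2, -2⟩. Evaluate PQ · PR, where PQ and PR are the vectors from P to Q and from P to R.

16

PQ = Q − P = (-3, 5)
PR = R − P = (-2, 2)
PQ · PR = (-3)·(-2) + 5·2 = 6 + 10 = 16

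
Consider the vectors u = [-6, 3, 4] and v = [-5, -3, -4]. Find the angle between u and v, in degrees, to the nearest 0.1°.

84.8

u · v = (-6)·(-5) + 3·(-3) + 4·(-4) = 30 - 9 - 16 = 5
|u|² = 36 + 9 + 16 = 61,  |u| = √61 ≈ 7.810250
|v|² = 25 + 9 + 16 = 50,  |v| = √50 ≈ 7.071068
cos θ = 5 / (7.810250 · 7.071068) ≈ 0.09054
θ = arccos(0.09054) ≈ 84.8°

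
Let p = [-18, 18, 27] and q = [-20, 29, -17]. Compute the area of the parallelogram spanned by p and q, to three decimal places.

1388.482

i: 18·(-17) - 27·29 = -306 - 783 = -1089
j: 27·(-20) - (-18)·(-17) = -540 - 306 = -846
k: (-18)·29 - 18·(-20) = -522 - (-360) = -162
p × q = (-1089, -846, -162)
|p × q| = √((-1089)² + (-846)² + (-162)²) = √1927881 ≈ 1388.4815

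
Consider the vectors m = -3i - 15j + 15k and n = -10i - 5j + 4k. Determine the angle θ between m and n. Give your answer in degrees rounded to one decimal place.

49.6

m · n = (-3)·(-10) + (-15)·(-5) + 15·4 = 30 + 75 + 60 = 165
|m|² = 9 + 225 + 225 = 459,  |m| = √459 ≈ 21.424285
|n|² = 100 + 25 + 16 = 141,  |n| = √141 ≈ 11.874342
cos θ = 165 / (21.424285 · 11.874342) ≈ 0.64859
θ = arccos(0.64859) ≈ 49.6°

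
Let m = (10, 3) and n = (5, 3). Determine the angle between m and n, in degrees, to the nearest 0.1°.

m · n = 10·5 + 3·3 = 50 + 9 = 59
|m|² = 100 + 9 = 109,  |m| = √109 ≈ 10.440307
|n|² = 25 + 9 = 34,  |n| = √34 ≈ 5.830952
cos θ = 59 / (10.440307 · 5.830952) ≈ 0.96917
θ = arccos(0.96917) ≈ 14.3°

14.3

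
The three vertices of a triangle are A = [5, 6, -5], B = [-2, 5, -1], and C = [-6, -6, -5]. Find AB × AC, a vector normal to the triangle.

(48, -44, 73)

AB = (-7, -1, 4)
AC = (-11, -12, 0)
i: (-1)·0 - 4·(-12) = 0 - (-48) = 48
j: 4·(-11) - (-7)·0 = -44 - 0 = -44
k: (-7)·(-12) - (-1)·(-11) = 84 - 11 = 73
AB × AC = (48, -44, 73)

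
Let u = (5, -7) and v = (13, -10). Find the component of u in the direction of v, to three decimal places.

8.231

u · v = 5·13 + (-7)·(-10) = 65 + 70 = 135
|v| = √(169 + 100) = √269 ≈ 16.4012
comp_v u = 135 / √269 ≈ 8.231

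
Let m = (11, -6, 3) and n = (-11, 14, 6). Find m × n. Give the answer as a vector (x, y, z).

(-78, -99, 88)

i: (-6)·6 - 3·14 = -36 - 42 = -78
j: 3·(-11) - 11·6 = -33 - 66 = -99
k: 11·14 - (-6)·(-11) = 154 - 66 = 88
m × n = (-78, -99, 88)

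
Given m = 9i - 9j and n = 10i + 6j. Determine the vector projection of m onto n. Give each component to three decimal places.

(2.647, 1.588)

m · n = 9·10 + (-9)·6 = 90 - 54 = 36
|n|² = 100 + 36 = 136
proj_n m = (36/136) · (10, 6) ≈ (2.647, 1.588)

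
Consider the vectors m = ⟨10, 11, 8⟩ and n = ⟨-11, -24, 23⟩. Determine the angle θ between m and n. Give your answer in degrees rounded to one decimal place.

108.7

m · n = 10·(-11) + 11·(-24) + 8·23 = -110 - 264 + 184 = -190
|m|² = 100 + 121 + 64 = 285,  |m| = √285 ≈ 16.881943
|n|² = 121 + 576 + 529 = 1226,  |n| = √1226 ≈ 35.014283
cos θ = -190 / (16.881943 · 35.014283) ≈ -0.32143
θ = arccos(-0.32143) ≈ 108.7°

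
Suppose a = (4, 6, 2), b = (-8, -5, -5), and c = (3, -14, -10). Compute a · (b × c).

-396

b × c:
i: (-5)·(-10) - (-5)·(-14) = 50 - 70 = -20
j: (-5)·3 - (-8)·(-10) = -15 - 80 = -95
k: (-8)·(-14) - (-5)·3 = 112 - (-15) = 127
b × c = (-20, -95, 127)
a · (b × c) = 4·(-20) + 6·(-95) + 2·127 = -80 - 570 + 254 = -396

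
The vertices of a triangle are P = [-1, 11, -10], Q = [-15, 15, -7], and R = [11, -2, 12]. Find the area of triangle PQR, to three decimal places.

195.206

PQ = (-14, 4, 3),  PR = (12, -13, 22)
i: 4·22 - 3·(-13) = 88 - (-39) = 127
j: 3·12 - (-14)·22 = 36 - (-308) = 344
k: (-14)·(-13) - 4·12 = 182 - 48 = 134
PQ × PR = (127, 344, 134)
|PQ × PR| = √152421 ≈ 390.4113
area = ½ · 390.4113 ≈ 195.206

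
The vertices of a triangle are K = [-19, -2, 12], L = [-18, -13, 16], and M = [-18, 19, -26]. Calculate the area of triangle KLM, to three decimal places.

KL = (1, -11, 4),  KM = (1, 21, -38)
i: (-11)·(-38) - 4·21 = 418 - 84 = 334
j: 4·1 - 1·(-38) = 4 - (-38) = 42
k: 1·21 - (-11)·1 = 21 - (-11) = 32
KL × KM = (334, 42, 32)
|KL × KM| = √114344 ≈ 338.1479
area = ½ · 338.1479 ≈ 169.074

169.074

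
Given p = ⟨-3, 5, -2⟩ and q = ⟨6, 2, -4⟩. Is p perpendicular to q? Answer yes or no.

p · q = (-3)·6 + 5·2 + (-2)·(-4) = -18 + 10 + 8 = 0
Zero, so the vectors are orthogonal.

yes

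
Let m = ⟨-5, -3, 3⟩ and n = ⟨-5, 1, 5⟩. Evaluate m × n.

(-18, 10, -20)

i: (-3)·5 - 3·1 = -15 - 3 = -18
j: 3·(-5) - (-5)·5 = -15 - (-25) = 10
k: (-5)·1 - (-3)·(-5) = -5 - 15 = -20
m × n = (-18, 10, -20)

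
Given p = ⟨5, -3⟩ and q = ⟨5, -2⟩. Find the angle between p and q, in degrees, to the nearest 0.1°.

9.2

p · q = 5·5 + (-3)·(-2) = 25 + 6 = 31
|p|² = 25 + 9 = 34,  |p| = √34 ≈ 5.830952
|q|² = 25 + 4 = 29,  |q| = √29 ≈ 5.385165
cos θ = 31 / (5.830952 · 5.385165) ≈ 0.98724
θ = arccos(0.98724) ≈ 9.2°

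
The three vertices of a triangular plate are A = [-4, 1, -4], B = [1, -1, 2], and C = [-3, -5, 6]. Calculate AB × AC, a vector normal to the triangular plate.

AB = (5, -2, 6)
AC = (1, -6, 10)
i: (-2)·10 - 6·(-6) = -20 - (-36) = 16
j: 6·1 - 5·10 = 6 - 50 = -44
k: 5·(-6) - (-2)·1 = -30 - (-2) = -28
AB × AC = (16, -44, -28)

(16, -44, -28)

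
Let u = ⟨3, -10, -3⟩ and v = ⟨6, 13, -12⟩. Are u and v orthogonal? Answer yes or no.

no

u · v = 3·6 + (-10)·13 + (-3)·(-12) = 18 - 130 + 36 = -76
Nonzero, so the vectors are not orthogonal.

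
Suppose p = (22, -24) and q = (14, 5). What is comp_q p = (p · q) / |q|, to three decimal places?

12.646

p · q = 22·14 + (-24)·5 = 308 - 120 = 188
|q| = √(196 + 25) = √221 ≈ 14.8661
comp_q p = 188 / √221 ≈ 12.646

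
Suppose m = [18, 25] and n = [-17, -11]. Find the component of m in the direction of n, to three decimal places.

-28.694

m · n = 18·(-17) + 25·(-11) = -306 - 275 = -581
|n| = √(289 + 121) = √410 ≈ 20.2485
comp_n m = -581 / √410 ≈ -28.694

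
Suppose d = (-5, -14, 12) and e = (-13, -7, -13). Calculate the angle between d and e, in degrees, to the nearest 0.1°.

88.9

d · e = (-5)·(-13) + (-14)·(-7) + 12·(-13) = 65 + 98 - 156 = 7
|d|² = 25 + 196 + 144 = 365,  |d| = √365 ≈ 19.104973
|e|² = 169 + 49 + 169 = 387,  |e| = √387 ≈ 19.672316
cos θ = 7 / (19.104973 · 19.672316) ≈ 0.01862
θ = arccos(0.01862) ≈ 88.9°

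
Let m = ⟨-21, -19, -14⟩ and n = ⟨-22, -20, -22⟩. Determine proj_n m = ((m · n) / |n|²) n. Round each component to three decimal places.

m · n = (-21)·(-22) + (-19)·(-20) + (-14)·(-22) = 462 + 380 + 308 = 1150
|n|² = 484 + 400 + 484 = 1368
proj_n m = (1150/1368) · (-22, -20, -22) ≈ (-18.494, -16.813, -18.494)

(-18.494, -16.813, -18.494)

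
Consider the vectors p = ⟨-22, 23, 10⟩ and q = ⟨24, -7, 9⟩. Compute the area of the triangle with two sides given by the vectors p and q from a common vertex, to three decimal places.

i: 23·9 - 10·(-7) = 207 - (-70) = 277
j: 10·24 - (-22)·9 = 240 - (-198) = 438
k: (-22)·(-7) - 23·24 = 154 - 552 = -398
p × q = (277, 438, -398)
|p × q| = √(277² + 438² + (-398)²) = √426977 ≈ 653.4348
area = ½ · 653.4348 ≈ 326.717

326.717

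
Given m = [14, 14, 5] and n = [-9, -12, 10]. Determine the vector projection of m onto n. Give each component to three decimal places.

m · n = 14·(-9) + 14·(-12) + 5·10 = -126 - 168 + 50 = -244
|n|² = 81 + 144 + 100 = 325
proj_n m = (-244/325) · (-9, -12, 10) ≈ (6.757, 9.009, -7.508)

(6.757, 9.009, -7.508)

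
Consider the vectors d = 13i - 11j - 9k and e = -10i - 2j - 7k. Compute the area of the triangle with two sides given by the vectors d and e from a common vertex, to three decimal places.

116.981

i: (-11)·(-7) - (-9)·(-2) = 77 - 18 = 59
j: (-9)·(-10) - 13·(-7) = 90 - (-91) = 181
k: 13·(-2) - (-11)·(-10) = -26 - 110 = -136
d × e = (59, 181, -136)
|d × e| = √(59² + 181² + (-136)²) = √54738 ≈ 233.9615
area = ½ · 233.9615 ≈ 116.981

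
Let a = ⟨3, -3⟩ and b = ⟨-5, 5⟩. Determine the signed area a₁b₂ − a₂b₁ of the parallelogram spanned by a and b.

3·5 - (-3)·(-5) = 15 - 15 = 0

0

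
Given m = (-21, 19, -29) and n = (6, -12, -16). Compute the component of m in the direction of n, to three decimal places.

m · n = (-21)·6 + 19·(-12) + (-29)·(-16) = -126 - 228 + 464 = 110
|n| = √(36 + 144 + 256) = √436 ≈ 20.8806
comp_n m = 110 / √436 ≈ 5.268

5.268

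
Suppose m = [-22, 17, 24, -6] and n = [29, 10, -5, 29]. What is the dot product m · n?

-762

m · n = (-22)·29 + 17·10 + 24·(-5) + (-6)·29 = -638 + 170 - 120 - 174 = -762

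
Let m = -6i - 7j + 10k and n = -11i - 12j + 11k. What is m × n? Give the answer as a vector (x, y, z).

(43, -44, -5)

i: (-7)·11 - 10·(-12) = -77 - (-120) = 43
j: 10·(-11) - (-6)·11 = -110 - (-66) = -44
k: (-6)·(-12) - (-7)·(-11) = 72 - 77 = -5
m × n = (43, -44, -5)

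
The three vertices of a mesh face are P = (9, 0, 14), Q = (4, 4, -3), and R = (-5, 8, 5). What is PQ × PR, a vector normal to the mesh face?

(100, 193, 16)

PQ = (-5, 4, -17)
PR = (-14, 8, -9)
i: 4·(-9) - (-17)·8 = -36 - (-136) = 100
j: (-17)·(-14) - (-5)·(-9) = 238 - 45 = 193
k: (-5)·8 - 4·(-14) = -40 - (-56) = 16
PQ × PR = (100, 193, 16)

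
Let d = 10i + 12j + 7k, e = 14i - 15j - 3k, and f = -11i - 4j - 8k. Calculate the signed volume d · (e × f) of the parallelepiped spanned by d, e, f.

e × f:
i: (-15)·(-8) - (-3)·(-4) = 120 - 12 = 108
j: (-3)·(-11) - 14·(-8) = 33 - (-112) = 145
k: 14·(-4) - (-15)·(-11) = -56 - 165 = -221
e × f = (108, 145, -221)
d · (e × f) = 10·108 + 12·145 + 7·(-221) = 1080 + 1740 - 1547 = 1273

1273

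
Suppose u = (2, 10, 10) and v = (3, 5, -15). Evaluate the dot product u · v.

u · v = 2·3 + 10·5 + 10·(-15) = 6 + 50 - 150 = -94

-94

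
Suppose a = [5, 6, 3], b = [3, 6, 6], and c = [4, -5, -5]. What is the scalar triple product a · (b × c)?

b × c:
i: 6·(-5) - 6·(-5) = -30 - (-30) = 0
j: 6·4 - 3·(-5) = 24 - (-15) = 39
k: 3·(-5) - 6·4 = -15 - 24 = -39
b × c = (0, 39, -39)
a · (b × c) = 5·0 + 6·39 + 3·(-39) = 0 + 234 - 117 = 117

117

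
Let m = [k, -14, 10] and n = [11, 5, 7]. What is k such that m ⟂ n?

0

m · n = k·11 + (-14)·5 + 10·7 = 0 + 11k
Set equal to 0: 11k = 0, so k = 0.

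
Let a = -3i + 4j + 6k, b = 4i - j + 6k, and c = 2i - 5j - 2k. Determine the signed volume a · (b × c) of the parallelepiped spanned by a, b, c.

-124

b × c:
i: (-1)·(-2) - 6·(-5) = 2 - (-30) = 32
j: 6·2 - 4·(-2) = 12 - (-8) = 20
k: 4·(-5) - (-1)·2 = -20 - (-2) = -18
b × c = (32, 20, -18)
a · (b × c) = (-3)·32 + 4·20 + 6·(-18) = -96 + 80 - 108 = -124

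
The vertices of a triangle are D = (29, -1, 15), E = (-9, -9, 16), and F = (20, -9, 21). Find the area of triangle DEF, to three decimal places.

160.768

DE = (-38, -8, 1),  DF = (-9, -8, 6)
i: (-8)·6 - 1·(-8) = -48 - (-8) = -40
j: 1·(-9) - (-38)·6 = -9 - (-228) = 219
k: (-38)·(-8) - (-8)·(-9) = 304 - 72 = 232
DE × DF = (-40, 219, 232)
|DE × DF| = √103385 ≈ 321.5354
area = ½ · 321.5354 ≈ 160.768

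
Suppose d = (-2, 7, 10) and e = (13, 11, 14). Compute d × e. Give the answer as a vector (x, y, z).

i: 7·14 - 10·11 = 98 - 110 = -12
j: 10·13 - (-2)·14 = 130 - (-28) = 158
k: (-2)·11 - 7·13 = -22 - 91 = -113
d × e = (-12, 158, -113)

(-12, 158, -113)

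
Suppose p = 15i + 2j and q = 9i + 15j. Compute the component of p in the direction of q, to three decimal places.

p · q = 15·9 + 2·15 = 135 + 30 = 165
|q| = √(81 + 225) = √306 ≈ 17.4929
comp_q p = 165 / √306 ≈ 9.432

9.432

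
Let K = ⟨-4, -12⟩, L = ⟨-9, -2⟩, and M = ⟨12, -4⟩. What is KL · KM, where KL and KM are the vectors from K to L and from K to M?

0

KL = L − K = (-5, 10)
KM = M − K = (16, 8)
KL · KM = (-5)·16 + 10·8 = -80 + 80 = 0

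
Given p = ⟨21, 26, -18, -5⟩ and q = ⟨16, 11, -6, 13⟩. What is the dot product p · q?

665

p · q = 21·16 + 26·11 + (-18)·(-6) + (-5)·13 = 336 + 286 + 108 - 65 = 665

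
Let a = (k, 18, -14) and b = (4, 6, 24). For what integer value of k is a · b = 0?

57

a · b = k·4 + 18·6 + (-14)·24 = -228 + 4k
Set equal to 0: 4k = 228, so k = 57.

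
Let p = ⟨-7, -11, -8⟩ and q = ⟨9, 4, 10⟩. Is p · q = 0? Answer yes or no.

p · q = (-7)·9 + (-11)·4 + (-8)·10 = -63 - 44 - 80 = -187
Nonzero, so the vectors are not orthogonal.

no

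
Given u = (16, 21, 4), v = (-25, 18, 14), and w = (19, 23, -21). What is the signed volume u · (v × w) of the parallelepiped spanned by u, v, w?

v × w:
i: 18·(-21) - 14·23 = -378 - 322 = -700
j: 14·19 - (-25)·(-21) = 266 - 525 = -259
k: (-25)·23 - 18·19 = -575 - 342 = -917
v × w = (-700, -259, -917)
u · (v × w) = 16·(-700) + 21·(-259) + 4·(-917) = -11200 - 5439 - 3668 = -20307

-20307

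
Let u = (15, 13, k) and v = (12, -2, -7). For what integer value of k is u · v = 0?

u · v = 15·12 + 13·(-2) + k·(-7) = 154 - 7k
Set equal to 0: -7k = -154, so k = 22.

22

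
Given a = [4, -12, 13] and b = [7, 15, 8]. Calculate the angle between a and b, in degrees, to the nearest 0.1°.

a · b = 4·7 + (-12)·15 + 13·8 = 28 - 180 + 104 = -48
|a|² = 16 + 144 + 169 = 329,  |a| = √329 ≈ 18.138357
|b|² = 49 + 225 + 64 = 338,  |b| = √338 ≈ 18.384776
cos θ = -48 / (18.138357 · 18.384776) ≈ -0.14394
θ = arccos(-0.14394) ≈ 98.3°

98.3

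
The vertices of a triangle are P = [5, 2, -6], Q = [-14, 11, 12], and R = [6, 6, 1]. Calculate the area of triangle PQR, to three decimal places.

86.757

PQ = (-19, 9, 18),  PR = (1, 4, 7)
i: 9·7 - 18·4 = 63 - 72 = -9
j: 18·1 - (-19)·7 = 18 - (-133) = 151
k: (-19)·4 - 9·1 = -76 - 9 = -85
PQ × PR = (-9, 151, -85)
|PQ × PR| = √30107 ≈ 173.5137
area = ½ · 173.5137 ≈ 86.757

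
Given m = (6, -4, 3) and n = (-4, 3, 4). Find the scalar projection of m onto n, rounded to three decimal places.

-3.748

m · n = 6·(-4) + (-4)·3 + 3·4 = -24 - 12 + 12 = -24
|n| = √(16 + 9 + 16) = √41 ≈ 6.4031
comp_n m = -24 / √41 ≈ -3.748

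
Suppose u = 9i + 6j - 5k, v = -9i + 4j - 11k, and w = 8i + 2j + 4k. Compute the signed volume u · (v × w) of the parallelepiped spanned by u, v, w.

v × w:
i: 4·4 - (-11)·2 = 16 - (-22) = 38
j: (-11)·8 - (-9)·4 = -88 - (-36) = -52
k: (-9)·2 - 4·8 = -18 - 32 = -50
v × w = (38, -52, -50)
u · (v × w) = 9·38 + 6·(-52) + (-5)·(-50) = 342 - 312 + 250 = 280

280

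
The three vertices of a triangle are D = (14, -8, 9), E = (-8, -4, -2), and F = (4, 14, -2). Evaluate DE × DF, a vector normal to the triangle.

DE = (-22, 4, -11)
DF = (-10, 22, -11)
i: 4·(-11) - (-11)·22 = -44 - (-242) = 198
j: (-11)·(-10) - (-22)·(-11) = 110 - 242 = -132
k: (-22)·22 - 4·(-10) = -484 - (-40) = -444
DE × DF = (198, -132, -444)

(198, -132, -444)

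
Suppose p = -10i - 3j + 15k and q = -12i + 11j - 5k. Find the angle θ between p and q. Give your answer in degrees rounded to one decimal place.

p · q = (-10)·(-12) + (-3)·11 + 15·(-5) = 120 - 33 - 75 = 12
|p|² = 100 + 9 + 225 = 334,  |p| = √334 ≈ 18.275667
|q|² = 144 + 121 + 25 = 290,  |q| = √290 ≈ 17.029386
cos θ = 12 / (18.275667 · 17.029386) ≈ 0.03856
θ = arccos(0.03856) ≈ 87.8°

87.8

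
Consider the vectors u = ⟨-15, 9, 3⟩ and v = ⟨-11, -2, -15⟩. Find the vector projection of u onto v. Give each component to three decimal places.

(-3.206, -0.583, -4.371)

u · v = (-15)·(-11) + 9·(-2) + 3·(-15) = 165 - 18 - 45 = 102
|v|² = 121 + 4 + 225 = 350
proj_v u = (102/350) · (-11, -2, -15) ≈ (-3.206, -0.583, -4.371)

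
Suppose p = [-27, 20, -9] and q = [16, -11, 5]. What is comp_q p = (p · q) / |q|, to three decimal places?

p · q = (-27)·16 + 20·(-11) + (-9)·5 = -432 - 220 - 45 = -697
|q| = √(256 + 121 + 25) = √402 ≈ 20.0499
comp_q p = -697 / √402 ≈ -34.763

-34.763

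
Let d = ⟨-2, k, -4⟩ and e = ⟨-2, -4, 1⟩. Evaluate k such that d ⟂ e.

d · e = (-2)·(-2) + k·(-4) + (-4)·1 = 0 - 4k
Set equal to 0: -4k = 0, so k = 0.

0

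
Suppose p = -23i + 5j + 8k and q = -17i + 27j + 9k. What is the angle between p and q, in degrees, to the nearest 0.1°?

p · q = (-23)·(-17) + 5·27 + 8·9 = 391 + 135 + 72 = 598
|p|² = 529 + 25 + 64 = 618,  |p| = √618 ≈ 24.859606
|q|² = 289 + 729 + 81 = 1099,  |q| = √1099 ≈ 33.151169
cos θ = 598 / (24.859606 · 33.151169) ≈ 0.72562
θ = arccos(0.72562) ≈ 43.5°

43.5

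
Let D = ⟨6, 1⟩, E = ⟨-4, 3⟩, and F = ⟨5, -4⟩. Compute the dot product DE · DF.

0

DE = E − D = (-10, 2)
DF = F − D = (-1, -5)
DE · DF = (-10)·(-1) + 2·(-5) = 10 - 10 = 0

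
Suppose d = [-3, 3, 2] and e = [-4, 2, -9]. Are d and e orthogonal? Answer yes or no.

d · e = (-3)·(-4) + 3·2 + 2·(-9) = 12 + 6 - 18 = 0
Zero, so the vectors are orthogonal.

yes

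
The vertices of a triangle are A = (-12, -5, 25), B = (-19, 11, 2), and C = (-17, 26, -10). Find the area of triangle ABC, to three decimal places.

121.530

AB = (-7, 16, -23),  AC = (-5, 31, -35)
i: 16·(-35) - (-23)·31 = -560 - (-713) = 153
j: (-23)·(-5) - (-7)·(-35) = 115 - 245 = -130
k: (-7)·31 - 16·(-5) = -217 - (-80) = -137
AB × AC = (153, -130, -137)
|AB × AC| = √59078 ≈ 243.0597
area = ½ · 243.0597 ≈ 121.530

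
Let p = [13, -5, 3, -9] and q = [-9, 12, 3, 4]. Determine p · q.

p · q = 13·(-9) + (-5)·12 + 3·3 + (-9)·4 = -117 - 60 + 9 - 36 = -204

-204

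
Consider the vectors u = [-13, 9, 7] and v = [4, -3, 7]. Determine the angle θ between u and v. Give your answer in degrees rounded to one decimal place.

101.6

u · v = (-13)·4 + 9·(-3) + 7·7 = -52 - 27 + 49 = -30
|u|² = 169 + 81 + 49 = 299,  |u| = √299 ≈ 17.291616
|v|² = 16 + 9 + 49 = 74,  |v| = √74 ≈ 8.602325
cos θ = -30 / (17.291616 · 8.602325) ≈ -0.20168
θ = arccos(-0.20168) ≈ 101.6°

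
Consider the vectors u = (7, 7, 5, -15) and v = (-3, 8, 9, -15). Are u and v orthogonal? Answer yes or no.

no

u · v = 7·(-3) + 7·8 + 5·9 + (-15)·(-15) = -21 + 56 + 45 + 225 = 305
Nonzero, so the vectors are not orthogonal.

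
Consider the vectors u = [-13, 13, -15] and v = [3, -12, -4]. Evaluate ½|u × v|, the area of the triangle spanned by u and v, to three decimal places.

138.674

i: 13·(-4) - (-15)·(-12) = -52 - 180 = -232
j: (-15)·3 - (-13)·(-4) = -45 - 52 = -97
k: (-13)·(-12) - 13·3 = 156 - 39 = 117
u × v = (-232, -97, 117)
|u × v| = √((-232)² + (-97)² + 117²) = √76922 ≈ 277.3482
area = ½ · 277.3482 ≈ 138.674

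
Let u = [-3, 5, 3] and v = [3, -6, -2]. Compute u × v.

(8, 3, 3)

i: 5·(-2) - 3·(-6) = -10 - (-18) = 8
j: 3·3 - (-3)·(-2) = 9 - 6 = 3
k: (-3)·(-6) - 5·3 = 18 - 15 = 3
u × v = (8, 3, 3)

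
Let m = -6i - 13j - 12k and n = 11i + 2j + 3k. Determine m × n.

i: (-13)·3 - (-12)·2 = -39 - (-24) = -15
j: (-12)·11 - (-6)·3 = -132 - (-18) = -114
k: (-6)·2 - (-13)·11 = -12 - (-143) = 131
m × n = (-15, -114, 131)

(-15, -114, 131)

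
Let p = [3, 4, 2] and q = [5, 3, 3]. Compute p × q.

i: 4·3 - 2·3 = 12 - 6 = 6
j: 2·5 - 3·3 = 10 - 9 = 1
k: 3·3 - 4·5 = 9 - 20 = -11
p × q = (6, 1, -11)

(6, 1, -11)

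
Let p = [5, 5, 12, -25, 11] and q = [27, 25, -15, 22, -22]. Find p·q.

-712

p · q = 5·27 + 5·25 + 12·(-15) + (-25)·22 + 11·(-22) = 135 + 125 - 180 - 550 - 242 = -712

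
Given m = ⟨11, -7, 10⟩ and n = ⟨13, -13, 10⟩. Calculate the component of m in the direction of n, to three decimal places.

15.959

m · n = 11·13 + (-7)·(-13) + 10·10 = 143 + 91 + 100 = 334
|n| = √(169 + 169 + 100) = √438 ≈ 20.9284
comp_n m = 334 / √438 ≈ 15.959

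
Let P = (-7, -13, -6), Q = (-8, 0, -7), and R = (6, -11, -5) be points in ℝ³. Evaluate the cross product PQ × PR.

PQ = (-1, 13, -1)
PR = (13, 2, 1)
i: 13·1 - (-1)·2 = 13 - (-2) = 15
j: (-1)·13 - (-1)·1 = -13 - (-1) = -12
k: (-1)·2 - 13·13 = -2 - 169 = -171
PQ × PR = (15, -12, -171)

(15, -12, -171)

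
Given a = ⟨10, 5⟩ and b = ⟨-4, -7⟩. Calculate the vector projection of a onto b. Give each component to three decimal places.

(4.615, 8.077)

a · b = 10·(-4) + 5·(-7) = -40 - 35 = -75
|b|² = 16 + 49 = 65
proj_b a = (-75/65) · (-4, -7) ≈ (4.615, 8.077)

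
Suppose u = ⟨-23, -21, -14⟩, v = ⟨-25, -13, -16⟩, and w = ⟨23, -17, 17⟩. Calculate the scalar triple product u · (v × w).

v × w:
i: (-13)·17 - (-16)·(-17) = -221 - 272 = -493
j: (-16)·23 - (-25)·17 = -368 - (-425) = 57
k: (-25)·(-17) - (-13)·23 = 425 - (-299) = 724
v × w = (-493, 57, 724)
u · (v × w) = (-23)·(-493) + (-21)·57 + (-14)·724 = 11339 - 1197 - 10136 = 6

6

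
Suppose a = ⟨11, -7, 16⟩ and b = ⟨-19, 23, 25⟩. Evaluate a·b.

a · b = 11·(-19) + (-7)·23 + 16·25 = -209 - 161 + 400 = 30

30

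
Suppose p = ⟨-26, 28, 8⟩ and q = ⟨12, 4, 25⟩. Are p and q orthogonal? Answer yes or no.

yes

p · q = (-26)·12 + 28·4 + 8·25 = -312 + 112 + 200 = 0
Zero, so the vectors are orthogonal.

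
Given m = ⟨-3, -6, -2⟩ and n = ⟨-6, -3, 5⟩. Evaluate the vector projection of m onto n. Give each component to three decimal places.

m · n = (-3)·(-6) + (-6)·(-3) + (-2)·5 = 18 + 18 - 10 = 26
|n|² = 36 + 9 + 25 = 70
proj_n m = (26/70) · (-6, -3, 5) ≈ (-2.229, -1.114, 1.857)

(-2.229, -1.114, 1.857)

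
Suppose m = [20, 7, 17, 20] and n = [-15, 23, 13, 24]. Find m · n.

562

m · n = 20·(-15) + 7·23 + 17·13 + 20·24 = -300 + 161 + 221 + 480 = 562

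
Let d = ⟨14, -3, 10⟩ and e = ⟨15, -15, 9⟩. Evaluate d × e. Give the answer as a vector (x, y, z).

i: (-3)·9 - 10·(-15) = -27 - (-150) = 123
j: 10·15 - 14·9 = 150 - 126 = 24
k: 14·(-15) - (-3)·15 = -210 - (-45) = -165
d × e = (123, 24, -165)

(123, 24, -165)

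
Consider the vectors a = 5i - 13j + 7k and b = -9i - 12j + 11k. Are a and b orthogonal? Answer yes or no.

no

a · b = 5·(-9) + (-13)·(-12) + 7·11 = -45 + 156 + 77 = 188
Nonzero, so the vectors are not orthogonal.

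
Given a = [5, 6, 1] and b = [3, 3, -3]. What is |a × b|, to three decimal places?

27.821

i: 6·(-3) - 1·3 = -18 - 3 = -21
j: 1·3 - 5·(-3) = 3 - (-15) = 18
k: 5·3 - 6·3 = 15 - 18 = -3
a × b = (-21, 18, -3)
|a × b| = √((-21)² + 18² + (-3)²) = √774 ≈ 27.8209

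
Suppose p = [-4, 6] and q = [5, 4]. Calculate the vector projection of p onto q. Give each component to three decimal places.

(0.488, 0.390)

p · q = (-4)·5 + 6·4 = -20 + 24 = 4
|q|² = 25 + 16 = 41
proj_q p = (4/41) · (5, 4) ≈ (0.488, 0.390)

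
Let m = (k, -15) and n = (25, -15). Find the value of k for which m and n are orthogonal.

-9

m · n = k·25 + (-15)·(-15) = 225 + 25k
Set equal to 0: 25k = -225, so k = -9.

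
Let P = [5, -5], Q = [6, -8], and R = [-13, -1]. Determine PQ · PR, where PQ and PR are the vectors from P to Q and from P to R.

-30

PQ = Q − P = (1, -3)
PR = R − P = (-18, 4)
PQ · PR = 1·(-18) + (-3)·4 = -18 - 12 = -30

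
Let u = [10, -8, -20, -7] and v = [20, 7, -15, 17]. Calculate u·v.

u · v = 10·20 + (-8)·7 + (-20)·(-15) + (-7)·17 = 200 - 56 + 300 - 119 = 325

325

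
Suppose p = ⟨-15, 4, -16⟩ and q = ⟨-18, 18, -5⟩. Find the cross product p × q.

(268, 213, -198)

i: 4·(-5) - (-16)·18 = -20 - (-288) = 268
j: (-16)·(-18) - (-15)·(-5) = 288 - 75 = 213
k: (-15)·18 - 4·(-18) = -270 - (-72) = -198
p × q = (268, 213, -198)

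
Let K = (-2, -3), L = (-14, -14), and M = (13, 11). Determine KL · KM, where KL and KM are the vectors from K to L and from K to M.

KL = L − K = (-12, -11)
KM = M − K = (15, 14)
KL · KM = (-12)·15 + (-11)·14 = -180 - 154 = -334

-334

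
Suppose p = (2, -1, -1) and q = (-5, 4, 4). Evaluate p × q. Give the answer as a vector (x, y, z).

(0, -3, 3)

i: (-1)·4 - (-1)·4 = -4 - (-4) = 0
j: (-1)·(-5) - 2·4 = 5 - 8 = -3
k: 2·4 - (-1)·(-5) = 8 - 5 = 3
p × q = (0, -3, 3)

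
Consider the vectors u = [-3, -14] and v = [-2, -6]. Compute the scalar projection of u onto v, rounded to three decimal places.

14.230

u · v = (-3)·(-2) + (-14)·(-6) = 6 + 84 = 90
|v| = √(4 + 36) = √40 ≈ 6.3246
comp_v u = 90 / √40 ≈ 14.230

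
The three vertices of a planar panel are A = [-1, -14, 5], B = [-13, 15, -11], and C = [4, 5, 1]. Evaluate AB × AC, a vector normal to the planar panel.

(188, -128, -373)

AB = (-12, 29, -16)
AC = (5, 19, -4)
i: 29·(-4) - (-16)·19 = -116 - (-304) = 188
j: (-16)·5 - (-12)·(-4) = -80 - 48 = -128
k: (-12)·19 - 29·5 = -228 - 145 = -373
AB × AC = (188, -128, -373)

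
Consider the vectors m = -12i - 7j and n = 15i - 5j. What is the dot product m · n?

-145

m · n = (-12)·15 + (-7)·(-5) = -180 + 35 = -145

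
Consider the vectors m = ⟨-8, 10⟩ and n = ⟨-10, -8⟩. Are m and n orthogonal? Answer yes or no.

yes

m · n = (-8)·(-10) + 10·(-8) = 80 - 80 = 0
Zero, so the vectors are orthogonal.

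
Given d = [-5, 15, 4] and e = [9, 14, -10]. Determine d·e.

d · e = (-5)·9 + 15·14 + 4·(-10) = -45 + 210 - 40 = 125

125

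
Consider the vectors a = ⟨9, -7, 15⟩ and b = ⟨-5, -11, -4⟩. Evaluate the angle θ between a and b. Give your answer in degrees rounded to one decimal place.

a · b = 9·(-5) + (-7)·(-11) + 15·(-4) = -45 + 77 - 60 = -28
|a|² = 81 + 49 + 225 = 355,  |a| = √355 ≈ 18.841444
|b|² = 25 + 121 + 16 = 162,  |b| = √162 ≈ 12.727922
cos θ = -28 / (18.841444 · 12.727922) ≈ -0.11676
θ = arccos(-0.11676) ≈ 96.7°

96.7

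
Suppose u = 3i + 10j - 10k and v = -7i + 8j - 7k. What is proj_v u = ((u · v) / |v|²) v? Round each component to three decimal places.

u · v = 3·(-7) + 10·8 + (-10)·(-7) = -21 + 80 + 70 = 129
|v|² = 49 + 64 + 49 = 162
proj_v u = (129/162) · (-7, 8, -7) ≈ (-5.574, 6.370, -5.574)

(-5.574, 6.370, -5.574)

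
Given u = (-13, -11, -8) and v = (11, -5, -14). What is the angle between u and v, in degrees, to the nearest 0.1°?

86.0

u · v = (-13)·11 + (-11)·(-5) + (-8)·(-14) = -143 + 55 + 112 = 24
|u|² = 169 + 121 + 64 = 354,  |u| = √354 ≈ 18.814888
|v|² = 121 + 25 + 196 = 342,  |v| = √342 ≈ 18.493242
cos θ = 24 / (18.814888 · 18.493242) ≈ 0.06898
θ = arccos(0.06898) ≈ 86.0°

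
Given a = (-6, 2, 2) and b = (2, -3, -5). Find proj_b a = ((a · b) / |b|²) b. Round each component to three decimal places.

(-1.474, 2.211, 3.684)

a · b = (-6)·2 + 2·(-3) + 2·(-5) = -12 - 6 - 10 = -28
|b|² = 4 + 9 + 25 = 38
proj_b a = (-28/38) · (2, -3, -5) ≈ (-1.474, 2.211, 3.684)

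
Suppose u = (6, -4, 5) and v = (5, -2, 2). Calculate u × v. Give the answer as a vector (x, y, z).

(2, 13, 8)

i: (-4)·2 - 5·(-2) = -8 - (-10) = 2
j: 5·5 - 6·2 = 25 - 12 = 13
k: 6·(-2) - (-4)·5 = -12 - (-20) = 8
u × v = (2, 13, 8)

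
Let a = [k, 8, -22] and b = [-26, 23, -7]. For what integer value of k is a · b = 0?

13

a · b = k·(-26) + 8·23 + (-22)·(-7) = 338 - 26k
Set equal to 0: -26k = -338, so k = 13.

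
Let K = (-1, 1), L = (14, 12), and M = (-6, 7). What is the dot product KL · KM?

-9

KL = L − K = (15, 11)
KM = M − K = (-5, 6)
KL · KM = 15·(-5) + 11·6 = -75 + 66 = -9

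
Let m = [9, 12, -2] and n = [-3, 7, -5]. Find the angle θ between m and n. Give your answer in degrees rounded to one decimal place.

60.9

m · n = 9·(-3) + 12·7 + (-2)·(-5) = -27 + 84 + 10 = 67
|m|² = 81 + 144 + 4 = 229,  |m| = √229 ≈ 15.132746
|n|² = 9 + 49 + 25 = 83,  |n| = √83 ≈ 9.110434
cos θ = 67 / (15.132746 · 9.110434) ≈ 0.48598
θ = arccos(0.48598) ≈ 60.9°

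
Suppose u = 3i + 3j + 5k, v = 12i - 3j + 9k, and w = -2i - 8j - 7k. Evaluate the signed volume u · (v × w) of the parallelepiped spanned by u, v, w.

v × w:
i: (-3)·(-7) - 9·(-8) = 21 - (-72) = 93
j: 9·(-2) - 12·(-7) = -18 - (-84) = 66
k: 12·(-8) - (-3)·(-2) = -96 - 6 = -102
v × w = (93, 66, -102)
u · (v × w) = 3·93 + 3·66 + 5·(-102) = 279 + 198 - 510 = -33

-33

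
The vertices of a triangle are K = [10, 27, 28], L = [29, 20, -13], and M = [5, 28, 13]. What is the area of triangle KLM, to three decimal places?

KL = (19, -7, -41),  KM = (-5, 1, -15)
i: (-7)·(-15) - (-41)·1 = 105 - (-41) = 146
j: (-41)·(-5) - 19·(-15) = 205 - (-285) = 490
k: 19·1 - (-7)·(-5) = 19 - 35 = -16
KL × KM = (146, 490, -16)
|KL × KM| = √261672 ≈ 511.5389
area = ½ · 511.5389 ≈ 255.769

255.769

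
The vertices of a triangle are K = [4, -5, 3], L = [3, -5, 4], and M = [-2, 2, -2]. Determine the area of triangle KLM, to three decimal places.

KL = (-1, 0, 1),  KM = (-6, 7, -5)
i: 0·(-5) - 1·7 = 0 - 7 = -7
j: 1·(-6) - (-1)·(-5) = -6 - 5 = -11
k: (-1)·7 - 0·(-6) = -7 - 0 = -7
KL × KM = (-7, -11, -7)
|KL × KM| = √219 ≈ 14.7986
area = ½ · 14.7986 ≈ 7.399

7.399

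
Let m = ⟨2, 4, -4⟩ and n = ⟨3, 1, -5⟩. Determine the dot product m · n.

30

m · n = 2·3 + 4·1 + (-4)·(-5) = 6 + 4 + 20 = 30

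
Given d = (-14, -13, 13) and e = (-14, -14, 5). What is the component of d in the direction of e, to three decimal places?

d · e = (-14)·(-14) + (-13)·(-14) + 13·5 = 196 + 182 + 65 = 443
|e| = √(196 + 196 + 25) = √417 ≈ 20.4206
comp_e d = 443 / √417 ≈ 21.694

21.694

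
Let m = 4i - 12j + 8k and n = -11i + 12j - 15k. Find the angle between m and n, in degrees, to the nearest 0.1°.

m · n = 4·(-11) + (-12)·12 + 8·(-15) = -44 - 144 - 120 = -308
|m|² = 16 + 144 + 64 = 224,  |m| = √224 ≈ 14.966630
|n|² = 121 + 144 + 225 = 490,  |n| = √490 ≈ 22.135944
cos θ = -308 / (14.966630 · 22.135944) ≈ -0.92967
θ = arccos(-0.92967) ≈ 158.4°

158.4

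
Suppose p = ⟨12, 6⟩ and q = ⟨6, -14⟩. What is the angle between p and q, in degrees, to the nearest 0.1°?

93.4

p · q = 12·6 + 6·(-14) = 72 - 84 = -12
|p|² = 144 + 36 = 180,  |p| = √180 ≈ 13.416408
|q|² = 36 + 196 = 232,  |q| = √232 ≈ 15.231546
cos θ = -12 / (13.416408 · 15.231546) ≈ -0.05872
θ = arccos(-0.05872) ≈ 93.4°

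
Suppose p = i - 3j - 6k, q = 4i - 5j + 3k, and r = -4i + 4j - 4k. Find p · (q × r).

q × r:
i: (-5)·(-4) - 3·4 = 20 - 12 = 8
j: 3·(-4) - 4·(-4) = -12 - (-16) = 4
k: 4·4 - (-5)·(-4) = 16 - 20 = -4
q × r = (8, 4, -4)
p · (q × r) = 1·8 + (-3)·4 + (-6)·(-4) = 8 - 12 + 24 = 20

20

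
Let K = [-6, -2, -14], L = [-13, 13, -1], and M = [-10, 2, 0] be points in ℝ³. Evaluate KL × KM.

(158, 46, 32)

KL = (-7, 15, 13)
KM = (-4, 4, 14)
i: 15·14 - 13·4 = 210 - 52 = 158
j: 13·(-4) - (-7)·14 = -52 - (-98) = 46
k: (-7)·4 - 15·(-4) = -28 - (-60) = 32
KL × KM = (158, 46, 32)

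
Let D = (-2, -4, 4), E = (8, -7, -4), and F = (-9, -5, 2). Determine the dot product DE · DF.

DE = E − D = (10, -3, -8)
DF = F − D = (-7, -1, -2)
DE · DF = 10·(-7) + (-3)·(-1) + (-8)·(-2) = -70 + 3 + 16 = -51

-51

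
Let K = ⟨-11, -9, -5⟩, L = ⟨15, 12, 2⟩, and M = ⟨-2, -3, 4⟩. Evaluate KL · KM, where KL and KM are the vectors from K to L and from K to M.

423

KL = L − K = (26, 21, 7)
KM = M − K = (9, 6, 9)
KL · KM = 26·9 + 21·6 + 7·9 = 234 + 126 + 63 = 423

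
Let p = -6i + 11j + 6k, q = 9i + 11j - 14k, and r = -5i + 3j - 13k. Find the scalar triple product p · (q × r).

3155

q × r:
i: 11·(-13) - (-14)·3 = -143 - (-42) = -101
j: (-14)·(-5) - 9·(-13) = 70 - (-117) = 187
k: 9·3 - 11·(-5) = 27 - (-55) = 82
q × r = (-101, 187, 82)
p · (q × r) = (-6)·(-101) + 11·187 + 6·82 = 606 + 2057 + 492 = 3155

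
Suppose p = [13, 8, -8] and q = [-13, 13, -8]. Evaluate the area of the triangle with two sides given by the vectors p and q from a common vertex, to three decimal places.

172.766

i: 8·(-8) - (-8)·13 = -64 - (-104) = 40
j: (-8)·(-13) - 13·(-8) = 104 - (-104) = 208
k: 13·13 - 8·(-13) = 169 - (-104) = 273
p × q = (40, 208, 273)
|p × q| = √(40² + 208² + 273²) = √119393 ≈ 345.5329
area = ½ · 345.5329 ≈ 172.766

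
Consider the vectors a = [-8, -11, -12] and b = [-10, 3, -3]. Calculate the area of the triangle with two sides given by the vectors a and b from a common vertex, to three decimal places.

i: (-11)·(-3) - (-12)·3 = 33 - (-36) = 69
j: (-12)·(-10) - (-8)·(-3) = 120 - 24 = 96
k: (-8)·3 - (-11)·(-10) = -24 - 110 = -134
a × b = (69, 96, -134)
|a × b| = √(69² + 96² + (-134)²) = √31933 ≈ 178.6981
area = ½ · 178.6981 ≈ 89.349

89.349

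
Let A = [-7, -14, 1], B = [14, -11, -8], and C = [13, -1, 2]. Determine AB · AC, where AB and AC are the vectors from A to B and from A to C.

450

AB = B − A = (21, 3, -9)
AC = C − A = (20, 13, 1)
AB · AC = 21·20 + 3·13 + (-9)·1 = 420 + 39 - 9 = 450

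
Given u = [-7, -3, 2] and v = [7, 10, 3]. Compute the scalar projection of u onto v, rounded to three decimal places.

u · v = (-7)·7 + (-3)·10 + 2·3 = -49 - 30 + 6 = -73
|v| = √(49 + 100 + 9) = √158 ≈ 12.5698
comp_v u = -73 / √158 ≈ -5.808

-5.808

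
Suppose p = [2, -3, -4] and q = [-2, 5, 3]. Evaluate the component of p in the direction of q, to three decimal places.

p · q = 2·(-2) + (-3)·5 + (-4)·3 = -4 - 15 - 12 = -31
|q| = √(4 + 25 + 9) = √38 ≈ 6.1644
comp_q p = -31 / √38 ≈ -5.029

-5.029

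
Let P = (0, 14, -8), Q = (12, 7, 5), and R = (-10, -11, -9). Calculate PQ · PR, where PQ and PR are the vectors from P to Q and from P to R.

42

PQ = Q − P = (12, -7, 13)
PR = R − P = (-10, -25, -1)
PQ · PR = 12·(-10) + (-7)·(-25) + 13·(-1) = -120 + 175 - 13 = 42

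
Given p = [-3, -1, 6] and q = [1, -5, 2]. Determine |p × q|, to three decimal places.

i: (-1)·2 - 6·(-5) = -2 - (-30) = 28
j: 6·1 - (-3)·2 = 6 - (-6) = 12
k: (-3)·(-5) - (-1)·1 = 15 - (-1) = 16
p × q = (28, 12, 16)
|p × q| = √(28² + 12² + 16²) = √1184 ≈ 34.4093

34.409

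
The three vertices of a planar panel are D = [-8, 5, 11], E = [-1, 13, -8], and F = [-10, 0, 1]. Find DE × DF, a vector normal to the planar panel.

DE = (7, 8, -19)
DF = (-2, -5, -10)
i: 8·(-10) - (-19)·(-5) = -80 - 95 = -175
j: (-19)·(-2) - 7·(-10) = 38 - (-70) = 108
k: 7·(-5) - 8·(-2) = -35 - (-16) = -19
DE × DF = (-175, 108, -19)

(-175, 108, -19)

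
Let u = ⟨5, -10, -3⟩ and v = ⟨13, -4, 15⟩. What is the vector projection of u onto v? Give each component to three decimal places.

(1.902, -0.585, 2.195)

u · v = 5·13 + (-10)·(-4) + (-3)·15 = 65 + 40 - 45 = 60
|v|² = 169 + 16 + 225 = 410
proj_v u = (60/410) · (13, -4, 15) ≈ (1.902, -0.585, 2.195)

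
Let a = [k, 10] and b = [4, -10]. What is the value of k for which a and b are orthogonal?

a · b = k·4 + 10·(-10) = -100 + 4k
Set equal to 0: 4k = 100, so k = 25.

25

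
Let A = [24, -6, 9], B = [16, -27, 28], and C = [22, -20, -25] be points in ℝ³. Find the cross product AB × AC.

(980, -310, 70)

AB = (-8, -21, 19)
AC = (-2, -14, -34)
i: (-21)·(-34) - 19·(-14) = 714 - (-266) = 980
j: 19·(-2) - (-8)·(-34) = -38 - 272 = -310
k: (-8)·(-14) - (-21)·(-2) = 112 - 42 = 70
AB × AC = (980, -310, 70)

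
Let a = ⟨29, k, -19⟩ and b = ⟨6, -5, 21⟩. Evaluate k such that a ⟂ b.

a · b = 29·6 + k·(-5) + (-19)·21 = -225 - 5k
Set equal to 0: -5k = 225, so k = -45.

-45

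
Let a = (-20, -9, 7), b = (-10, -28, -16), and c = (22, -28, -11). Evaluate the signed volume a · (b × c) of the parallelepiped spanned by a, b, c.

b × c:
i: (-28)·(-11) - (-16)·(-28) = 308 - 448 = -140
j: (-16)·22 - (-10)·(-11) = -352 - 110 = -462
k: (-10)·(-28) - (-28)·22 = 280 - (-616) = 896
b × c = (-140, -462, 896)
a · (b × c) = (-20)·(-140) + (-9)·(-462) + 7·896 = 2800 + 4158 + 6272 = 13230

13230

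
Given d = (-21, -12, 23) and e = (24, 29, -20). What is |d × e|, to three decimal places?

i: (-12)·(-20) - 23·29 = 240 - 667 = -427
j: 23·24 - (-21)·(-20) = 552 - 420 = 132
k: (-21)·29 - (-12)·24 = -609 - (-288) = -321
d × e = (-427, 132, -321)
|d × e| = √((-427)² + 132² + (-321)²) = √302794 ≈ 550.2672

550.267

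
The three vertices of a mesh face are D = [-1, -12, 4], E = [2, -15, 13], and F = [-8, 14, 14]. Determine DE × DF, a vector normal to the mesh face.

(-264, -93, 57)

DE = (3, -3, 9)
DF = (-7, 26, 10)
i: (-3)·10 - 9·26 = -30 - 234 = -264
j: 9·(-7) - 3·10 = -63 - 30 = -93
k: 3·26 - (-3)·(-7) = 78 - 21 = 57
DE × DF = (-264, -93, 57)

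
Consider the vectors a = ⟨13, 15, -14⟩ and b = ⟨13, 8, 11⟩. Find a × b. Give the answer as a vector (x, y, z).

(277, -325, -91)

i: 15·11 - (-14)·8 = 165 - (-112) = 277
j: (-14)·13 - 13·11 = -182 - 143 = -325
k: 13·8 - 15·13 = 104 - 195 = -91
a × b = (277, -325, -91)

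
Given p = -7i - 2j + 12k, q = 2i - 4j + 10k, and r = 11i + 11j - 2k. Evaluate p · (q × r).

1278

q × r:
i: (-4)·(-2) - 10·11 = 8 - 110 = -102
j: 10·11 - 2·(-2) = 110 - (-4) = 114
k: 2·11 - (-4)·11 = 22 - (-44) = 66
q × r = (-102, 114, 66)
p · (q × r) = (-7)·(-102) + (-2)·114 + 12·66 = 714 - 228 + 792 = 1278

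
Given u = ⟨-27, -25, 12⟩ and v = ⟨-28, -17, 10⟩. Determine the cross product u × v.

(-46, -66, -241)

i: (-25)·10 - 12·(-17) = -250 - (-204) = -46
j: 12·(-28) - (-27)·10 = -336 - (-270) = -66
k: (-27)·(-17) - (-25)·(-28) = 459 - 700 = -241
u × v = (-46, -66, -241)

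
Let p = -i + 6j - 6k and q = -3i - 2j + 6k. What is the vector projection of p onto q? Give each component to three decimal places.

p · q = (-1)·(-3) + 6·(-2) + (-6)·6 = 3 - 12 - 36 = -45
|q|² = 9 + 4 + 36 = 49
proj_q p = (-45/49) · (-3, -2, 6) ≈ (2.755, 1.837, -5.510)

(2.755, 1.837, -5.510)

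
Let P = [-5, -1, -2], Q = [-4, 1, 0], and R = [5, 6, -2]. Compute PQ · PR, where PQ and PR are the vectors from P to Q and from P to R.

PQ = Q − P = (1, 2, 2)
PR = R − P = (10, 7, 0)
PQ · PR = 1·10 + 2·7 + 2·0 = 10 + 14 + 0 = 24

24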